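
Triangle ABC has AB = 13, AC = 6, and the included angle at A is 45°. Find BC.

Law of cosines: BC^2 = 13^2 + 6^2 - 2(13)(6)cos(45°) = 205 - 78*sqrt(2), so BC = sqrt(205 - 78*sqrt(2)).

sqrt(205 - 78*sqrt(2))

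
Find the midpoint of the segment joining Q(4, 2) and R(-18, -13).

The midpoint is the average of the coordinates:
x: (4 + -18)/2 = -7
y: (2 + -13)/2 = -11/2
Midpoint = (-7, -11/2)

(-7, -11/2)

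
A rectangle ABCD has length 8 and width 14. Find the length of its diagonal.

d = sqrt(8^2 + 14^2) = sqrt(260) = 2*sqrt(65)

2*sqrt(65)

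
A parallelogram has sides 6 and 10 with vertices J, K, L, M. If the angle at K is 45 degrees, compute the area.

The area of a parallelogram equals the product of two adjacent sides times the sine of the included angle.
This is because the height equals 10 * sin(45°) = 5*sqrt(2).
Area = 6 * 5*sqrt(2) = 30*sqrt(2)

30*sqrt(2)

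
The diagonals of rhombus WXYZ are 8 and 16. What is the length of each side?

Half-diagonals are 4 and 8. side = sqrt(4^2 + 8^2) = sqrt(80) = 4*sqrt(5)

4*sqrt(5)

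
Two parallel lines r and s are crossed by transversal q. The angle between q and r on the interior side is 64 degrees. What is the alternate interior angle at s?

Alternate interior angles are equal: 64 degrees.

64 degrees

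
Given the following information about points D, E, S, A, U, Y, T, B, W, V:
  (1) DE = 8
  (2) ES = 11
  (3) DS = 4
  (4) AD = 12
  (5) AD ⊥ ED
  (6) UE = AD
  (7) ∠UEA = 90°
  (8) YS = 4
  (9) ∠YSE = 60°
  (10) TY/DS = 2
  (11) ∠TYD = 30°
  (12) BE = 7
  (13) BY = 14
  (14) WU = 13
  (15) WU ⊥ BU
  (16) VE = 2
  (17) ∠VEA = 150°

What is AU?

From the given relations: UE = AD = 12.
Step 1: By the law of cosines on triangle EDA: EA² = 8² + 12² − 2·8·12·cos(90°) = 208, so EA = 4·√13.
Step 2: By the law of cosines on triangle AEU: AU² = (4·√13)² + 12² − 2·4·√13·12·cos(90°) = 352, so AU = 4·√22.

Therefore, the length of AU = 4·√22.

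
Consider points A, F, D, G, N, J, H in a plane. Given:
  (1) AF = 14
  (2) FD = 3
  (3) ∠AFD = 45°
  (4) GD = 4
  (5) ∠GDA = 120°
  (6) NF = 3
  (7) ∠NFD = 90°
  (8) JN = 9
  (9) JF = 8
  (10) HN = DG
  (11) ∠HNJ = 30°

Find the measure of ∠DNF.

Step 1: By the law of cosines on triangle NFD: ND² = 3² + 3² − 2·3·3·cos(90°) = 18, so ND = 3·√2.
Step 2: By the inverse law of cosines on triangle DNF: cos(∠DNF) = ((3·√2)² + 3² − 3²) / (2·3·√2·3) = 18/25.46 = 0.7071, so ∠DNF = 45°.

Therefore, the measure of angle ∠DNF = 45°.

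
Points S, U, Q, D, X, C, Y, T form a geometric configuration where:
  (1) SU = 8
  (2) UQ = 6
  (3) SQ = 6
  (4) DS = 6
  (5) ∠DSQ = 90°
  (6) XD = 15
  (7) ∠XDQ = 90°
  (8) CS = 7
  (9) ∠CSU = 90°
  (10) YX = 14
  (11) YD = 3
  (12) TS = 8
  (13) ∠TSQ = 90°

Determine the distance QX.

Step 1: By the law of cosines on triangle DSQ: DQ² = 6² + 6² − 2·6·6·cos(90°) = 72, so DQ = 6·√2.
Step 2: By the law of cosines on triangle QDX: QX² = (6·√2)² + 15² − 2·6·√2·15·cos(90°) = 297, so QX = 3·√33.

Therefore, the length of QX = 3·√33.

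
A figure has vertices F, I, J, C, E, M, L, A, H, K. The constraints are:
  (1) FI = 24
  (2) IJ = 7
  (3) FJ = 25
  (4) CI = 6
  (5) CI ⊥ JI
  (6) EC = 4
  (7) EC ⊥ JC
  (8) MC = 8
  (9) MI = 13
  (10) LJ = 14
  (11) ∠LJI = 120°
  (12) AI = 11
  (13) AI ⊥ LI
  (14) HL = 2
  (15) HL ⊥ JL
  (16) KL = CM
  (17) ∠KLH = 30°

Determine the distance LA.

Step 1: By the law of cosines on triangle LJI: LI² = 14² + 7² − 2·14·7·cos(120°) = 343, so LI = 7·√7.
Step 2: By the law of cosines on triangle LIA: LA² = (7·√7)² + 11² − 2·7·√7·11·cos(90°) = 464, so LA = 4·√29.

Therefore, the length of LA = 4·√29.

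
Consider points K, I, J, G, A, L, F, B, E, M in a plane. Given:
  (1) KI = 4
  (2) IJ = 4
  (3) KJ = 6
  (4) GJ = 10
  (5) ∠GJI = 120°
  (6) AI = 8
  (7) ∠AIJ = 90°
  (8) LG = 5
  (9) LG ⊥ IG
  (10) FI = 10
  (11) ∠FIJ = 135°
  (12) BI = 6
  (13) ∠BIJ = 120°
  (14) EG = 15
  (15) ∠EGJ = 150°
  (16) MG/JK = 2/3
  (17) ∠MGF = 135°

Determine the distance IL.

Step 1: By the law of cosines on triangle GJI: GI² = 10² + 4² − 2·10·4·cos(120°) = 156, so GI = 2·√39.
Step 2: By the law of cosines on triangle IGL: IL² = (2·√39)² + 5² − 2·2·√39·5·cos(90°) = 181, so IL = √181.

Therefore, the length of IL = √181.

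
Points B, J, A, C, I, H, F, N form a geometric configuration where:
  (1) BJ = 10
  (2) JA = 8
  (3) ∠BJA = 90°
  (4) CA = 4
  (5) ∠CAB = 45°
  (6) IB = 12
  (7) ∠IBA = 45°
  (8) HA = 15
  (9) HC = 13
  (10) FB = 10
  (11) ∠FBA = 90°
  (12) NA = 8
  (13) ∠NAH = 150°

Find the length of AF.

Step 1: By the law of cosines on triangle BJA: BA² = 10² + 8² − 2·10·8·cos(90°) = 164, so BA = 2·√41.
Step 2: By the law of cosines on triangle ABF: AF² = (2·√41)² + 10² − 2·2·√41·10·cos(90°) = 264, so AF = 2·√66.

Therefore, the length of AF = 2·√66.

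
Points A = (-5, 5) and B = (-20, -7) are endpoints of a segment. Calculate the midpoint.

The midpoint is the average of the coordinates:
x: (-5 + -20)/2 = -25/2
y: (5 + -7)/2 = -1
Midpoint = (-25/2, -1)

(-25/2, -1)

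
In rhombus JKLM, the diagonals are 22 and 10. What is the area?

Area of a rhombus = (d1 * d2) / 2
Area = (22 * 10) / 2
Area = 220 / 2
Area = 110

110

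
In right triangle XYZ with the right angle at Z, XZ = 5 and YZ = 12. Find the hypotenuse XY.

In a right triangle, the square of the hypotenuse equals the sum of the squares of the two legs.
The legs are 5 and 12, so the hypotenuse = sqrt(25 + 144) = sqrt(169) = 13.

13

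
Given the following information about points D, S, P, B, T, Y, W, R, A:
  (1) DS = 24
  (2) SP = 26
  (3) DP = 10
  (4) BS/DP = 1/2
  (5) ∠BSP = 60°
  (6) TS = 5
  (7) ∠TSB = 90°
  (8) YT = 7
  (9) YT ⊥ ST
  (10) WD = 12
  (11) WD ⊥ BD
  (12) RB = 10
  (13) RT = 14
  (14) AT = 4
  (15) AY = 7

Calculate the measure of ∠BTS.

From the given relations: BS = 1/2·DP = 1/2·10 = 5.
Step 1: By the law of cosines on triangle TSB: TB² = 5² + 5² − 2·5·5·cos(90°) = 50, so TB = 5·√2.
Step 2: By the inverse law of cosines on triangle BTS: cos(∠BTS) = ((5·√2)² + 5² − 5²) / (2·5·√2·5) = 50/70.71 = 0.7071, so ∠BTS = 45°.

Therefore, the measure of angle ∠BTS = 45°.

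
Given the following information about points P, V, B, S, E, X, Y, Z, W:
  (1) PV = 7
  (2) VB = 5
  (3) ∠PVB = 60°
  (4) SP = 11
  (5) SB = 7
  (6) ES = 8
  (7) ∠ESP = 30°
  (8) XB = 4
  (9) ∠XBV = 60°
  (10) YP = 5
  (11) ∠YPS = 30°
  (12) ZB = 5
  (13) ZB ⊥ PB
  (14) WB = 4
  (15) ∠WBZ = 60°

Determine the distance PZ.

Step 1: By the law of cosines on triangle BVP: BP² = 5² + 7² − 2·5·7·cos(60°) = 39, so BP = √39.
Step 2: By the law of cosines on triangle PBZ: PZ² = √39² + 5² − 2·√39·5·cos(90°) = 64, so PZ = 8.

Therefore, the length of PZ = 8.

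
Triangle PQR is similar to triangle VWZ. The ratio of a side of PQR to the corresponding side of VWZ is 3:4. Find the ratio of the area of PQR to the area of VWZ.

The ratio of areas of similar triangles equals the square of the side ratio.
Side ratio = 3:4
Area ratio = (3/4)^2 = 9/16 = 9:16

9:16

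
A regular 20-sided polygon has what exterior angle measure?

Each exterior angle of a regular n-gon is 360 / n.
For n = 20: 360 / 20 = 18 degrees.

18 degrees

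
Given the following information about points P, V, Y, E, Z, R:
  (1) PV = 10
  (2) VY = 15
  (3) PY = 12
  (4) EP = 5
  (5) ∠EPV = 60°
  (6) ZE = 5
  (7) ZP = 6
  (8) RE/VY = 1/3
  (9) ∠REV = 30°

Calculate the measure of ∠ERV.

From the given relations: RE = 1/3·VY = 1/3·15 = 5.
Step 1: By the law of cosines on triangle EPV: EV² = 5² + 10² − 2·5·10·cos(60°) = 75, so EV = 5·√3.
Step 2: By the law of cosines on triangle REV: RV² = 5² + (5·√3)² − 2·5·5·√3·cos(30°) = 25, so RV = 5.
Step 3: By the inverse law of cosines on triangle ERV: cos(∠ERV) = (5² + 5² − (5·√3)²) / (2·5·5) = -25/50 = -0.5, so ∠ERV = 120°.

Therefore, the measure of angle ∠ERV = 120°.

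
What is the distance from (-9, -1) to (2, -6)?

d = sqrt((2 - -9)^2 + (-6 - -1)^2)
d = sqrt(11^2 + -5^2)
d = sqrt(121 + 25)
d = sqrt(146)

sqrt(146)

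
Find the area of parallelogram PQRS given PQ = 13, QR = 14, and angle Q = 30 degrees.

The area of a parallelogram equals the product of two adjacent sides times the sine of the included angle.
This is because the height equals 14 * sin(30°) = 7.
Area = 13 * 7 = 91

91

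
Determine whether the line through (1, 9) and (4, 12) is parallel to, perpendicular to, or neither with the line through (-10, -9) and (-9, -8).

Slope of line 1: m1 = (12 - 9)/(4 - 1) = 3/3 = 1
Slope of line 2: m2 = (-8 - -9)/(-9 - -10) = 1/1 = 1
Since m1 = m2 = 1, the lines are parallel.

Parallel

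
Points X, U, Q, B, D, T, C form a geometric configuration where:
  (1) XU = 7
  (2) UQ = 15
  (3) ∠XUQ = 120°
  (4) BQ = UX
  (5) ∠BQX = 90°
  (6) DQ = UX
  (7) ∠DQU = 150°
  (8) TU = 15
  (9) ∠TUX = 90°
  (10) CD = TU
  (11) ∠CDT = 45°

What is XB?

From the given relations: BQ = UX = 7.
Step 1: By the law of cosines on triangle XUQ: XQ² = 7² + 15² − 2·7·15·cos(120°) = 379, so XQ ≈ 19.47.
Step 2: By the law of cosines on triangle XQB: XB² = 19.47² + 7² − 2·19.47·7·cos(90°) = 428, so XB = 2·√107.

Therefore, the length of XB = 2·√107.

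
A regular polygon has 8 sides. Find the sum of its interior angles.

The sum of interior angles of an n-sided polygon is (n - 2) * 180.
For n = 8: (8 - 2) * 180 = 6 * 180 = 1080 degrees.

1080 degrees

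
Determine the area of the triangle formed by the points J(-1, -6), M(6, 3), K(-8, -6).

The Shoelace formula computes the area from vertex coordinates by summing cross products.
For vertices (-1,-6), (6,3), (-8,-6):
Signed sum = -1*3 - 6*-6 + 6*-6 - -8*3 + -8*-6 - -1*-6
= 33 + -12 + 42 = 63
Area = (1/2)|63| = 63/2.

63/2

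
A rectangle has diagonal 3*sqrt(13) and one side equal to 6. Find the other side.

The diagonal of a rectangle forms a right triangle with the two sides.
Rearranging the Pythagorean theorem: missing side = sqrt(d^2 - known^2).
= sqrt(117 - 36) = sqrt(81) = 9.

9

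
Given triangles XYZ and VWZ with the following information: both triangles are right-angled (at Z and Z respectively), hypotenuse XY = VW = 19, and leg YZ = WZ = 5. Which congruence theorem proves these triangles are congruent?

The given information provides:
both triangles are right-angled (at Z and Z respectively), hypotenuse XY = VW = 19, and leg YZ = WZ = 5
This matches the HL congruence theorem.
The hypotenuse and one leg of two right triangles are equal (Hypotenuse-Leg).

HL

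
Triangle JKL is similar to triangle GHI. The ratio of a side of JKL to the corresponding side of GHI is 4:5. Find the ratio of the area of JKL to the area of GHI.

Area ratio = (side ratio)^2 = (4/5)^2 = 16:25.

16:25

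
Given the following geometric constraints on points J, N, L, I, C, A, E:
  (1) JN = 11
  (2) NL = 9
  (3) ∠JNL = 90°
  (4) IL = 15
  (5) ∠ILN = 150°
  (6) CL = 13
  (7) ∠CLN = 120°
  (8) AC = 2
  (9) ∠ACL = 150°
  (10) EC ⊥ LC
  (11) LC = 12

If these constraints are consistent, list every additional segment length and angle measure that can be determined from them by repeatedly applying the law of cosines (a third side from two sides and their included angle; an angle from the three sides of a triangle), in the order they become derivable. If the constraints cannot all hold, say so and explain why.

These constraints are not satisfiable: (6) CL = 13 and (11) LC = 12 assign two different lengths to the same segment. No planar figure meets all of them, so nothing further can be derived.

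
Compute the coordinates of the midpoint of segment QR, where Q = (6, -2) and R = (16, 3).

The midpoint is the point halfway along the segment.
Move half the horizontal distance: 6 + (16 - 6)/2 = 6 + 10/2 = 11
Move half the vertical distance: -2 + (3 - -2)/2 = -2 + 5/2 = 1/2
Midpoint = (11, 1/2)

(11, 1/2)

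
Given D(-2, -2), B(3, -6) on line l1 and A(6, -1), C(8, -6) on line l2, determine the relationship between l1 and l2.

Slope of line 1: m1 = (-6 - -2)/(3 - -2) = -4/5 = -4/5
Slope of line 2: m2 = (-6 - -1)/(8 - 6) = -5/2 = -5/2
For parallel lines we need equal slopes: -4/5 != -5/2.
For perpendicular lines we need m1*m2 = -1: (-4/5)(-5/2) = 2 != -1.
Since neither condition holds, the lines are neither parallel nor perpendicular.

Neither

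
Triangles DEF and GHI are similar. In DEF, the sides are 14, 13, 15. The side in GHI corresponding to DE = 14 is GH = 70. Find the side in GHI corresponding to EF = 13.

k = 70/14 = 5. HI = 5 * 13 = 65.

65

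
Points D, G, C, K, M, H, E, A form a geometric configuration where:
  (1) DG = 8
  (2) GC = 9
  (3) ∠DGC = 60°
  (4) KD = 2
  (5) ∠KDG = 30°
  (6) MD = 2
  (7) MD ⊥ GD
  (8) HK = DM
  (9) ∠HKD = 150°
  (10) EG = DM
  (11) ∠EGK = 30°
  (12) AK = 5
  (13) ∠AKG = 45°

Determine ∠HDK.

From the given relations: HK = DM = 2.
Step 1: By the law of cosines on triangle DKH: DH² = 2² + 2² − 2·2·2·cos(150°) = 14.93, so DH ≈ 3.86.
Step 2: By the inverse law of cosines on triangle HDK: cos(∠HDK) = (3.86² + 2² − 2²) / (2·3.86·2) = 14.93/15.45 = 0.9659, so ∠HDK = 15°.

Therefore, the measure of angle ∠HDK = 15°.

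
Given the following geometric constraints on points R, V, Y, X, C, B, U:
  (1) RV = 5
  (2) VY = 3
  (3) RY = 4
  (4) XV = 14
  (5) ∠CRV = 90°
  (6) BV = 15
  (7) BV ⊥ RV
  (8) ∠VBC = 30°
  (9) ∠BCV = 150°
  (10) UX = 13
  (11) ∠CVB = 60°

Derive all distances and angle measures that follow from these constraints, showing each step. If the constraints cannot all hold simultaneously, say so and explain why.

These constraints are not satisfiable: (8), (9) and (11) are the three interior angles of triangle VBC, which must sum to 180°, but 30° + 150° + 60° = 240°. No planar figure meets all of them, so nothing further can be derived.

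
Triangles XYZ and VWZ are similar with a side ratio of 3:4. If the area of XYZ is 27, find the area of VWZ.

For similar figures, the area ratio equals the square of the side ratio.
Side ratio (XYZ to VWZ) = 3:4, so area ratio = 3^2:4^2 = 9:16.
If the area of XYZ is 27, then the area of VWZ = 27 * (16/9) = 48.

48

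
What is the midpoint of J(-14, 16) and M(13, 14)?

M = ((x₁ + x₂)/2, (y₁ + y₂)/2)
= ((-14 + 13)/2, (16 + 14)/2)
= (-1/2, 30/2) = (-1/2, 15)

(-1/2, 15)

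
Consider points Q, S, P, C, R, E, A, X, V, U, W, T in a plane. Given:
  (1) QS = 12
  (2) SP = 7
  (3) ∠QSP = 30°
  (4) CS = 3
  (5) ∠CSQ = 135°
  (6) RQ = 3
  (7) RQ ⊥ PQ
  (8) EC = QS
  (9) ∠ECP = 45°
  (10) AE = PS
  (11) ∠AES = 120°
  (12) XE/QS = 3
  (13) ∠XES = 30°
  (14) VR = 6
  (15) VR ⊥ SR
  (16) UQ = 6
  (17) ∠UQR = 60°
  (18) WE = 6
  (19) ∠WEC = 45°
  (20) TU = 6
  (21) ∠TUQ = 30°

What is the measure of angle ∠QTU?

Step 1: By the law of cosines on triangle TUQ: TQ² = 6² + 6² − 2·6·6·cos(30°) = 9.65, so TQ ≈ 3.11.
Step 2: By the inverse law of cosines on triangle QTU: cos(∠QTU) = (3.11² + 6² − 6²) / (2·3.11·6) = 9.65/37.27 = 0.2588, so ∠QTU = 75°.

Therefore, the measure of angle ∠QTU = 75°.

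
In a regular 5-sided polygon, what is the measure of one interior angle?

Each interior angle of a regular n-gon is (n - 2) * 180 / n.
For n = 5: (5 - 2) * 180 / 5 = 540/5 = 108 degrees.

108 degrees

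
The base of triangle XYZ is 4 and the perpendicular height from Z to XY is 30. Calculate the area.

Area = (1/2)(4)(30) = 60

60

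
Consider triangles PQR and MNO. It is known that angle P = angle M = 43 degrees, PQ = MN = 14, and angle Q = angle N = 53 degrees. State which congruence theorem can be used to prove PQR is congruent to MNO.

The given information provides:
angle P = angle M = 43 degrees, PQ = MN = 14, and angle Q = angle N = 53 degrees
This matches the ASA congruence theorem.
Two pairs of corresponding angles and the included side are equal (Angle-Side-Angle).

ASA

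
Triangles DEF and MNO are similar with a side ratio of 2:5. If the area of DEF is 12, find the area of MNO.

For similar figures, the area ratio equals the square of the side ratio.
Side ratio (DEF to MNO) = 2:5, so area ratio = 2^2:5^2 = 4:25.
If the area of DEF is 12, then the area of MNO = 12 * (25/4) = 75.

75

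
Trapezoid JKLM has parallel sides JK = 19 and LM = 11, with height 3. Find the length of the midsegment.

The midsegment (median) of a trapezoid connects the midpoints of the non-parallel sides.
Its length is the average of the two bases: (19 + 11) / 2 = 15.

15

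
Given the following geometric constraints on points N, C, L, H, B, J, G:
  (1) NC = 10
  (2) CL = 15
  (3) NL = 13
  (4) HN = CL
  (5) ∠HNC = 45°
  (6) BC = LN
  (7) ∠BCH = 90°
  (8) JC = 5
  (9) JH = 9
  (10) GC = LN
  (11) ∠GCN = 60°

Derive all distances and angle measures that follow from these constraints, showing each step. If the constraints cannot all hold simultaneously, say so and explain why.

The constraints are consistent.

From the given relations:
  HN = CL = 15
  BC = LN = 13
  GC = LN = 13

Step 1: From NC = 10, CG = 13, and ∠NCG = 60°, by the law of cosines:
  NG² = NC² + CG² - 2·NC·CG·cos(60°) = 100 + 169 - 130 = 139
  NG = √139

Step 2: From CN = 10, NH = 15, and ∠CNH = 45°, by the law of cosines:
  CH² = CN² + NH² - 2·CN·NH·cos(45°) = 100 + 225 - 212.1 = 112.9
  CH ≈ 10.62

Step 3: From NC = 10, NL = 13, CL = 15, by the inverse law of cosines:
  cos(∠CNL) = (NC² + NL² - CL²) / (2·NC·NL)
  ∠CNL = 80.26°

Step 4: From CL = 15, CN = 10, LN = 13, by the inverse law of cosines:
  cos(∠LCN) = (CL² + CN² - LN²) / (2·CL·CN)
  ∠LCN = 58.67°

Step 5: From LC = 15, LN = 13, CN = 10, by the inverse law of cosines:
  cos(∠CLN) = (LC² + LN² - CN²) / (2·LC·LN)
  ∠CLN = 41.08°

Step 6: From HC = 10.62, CB = 13, and ∠HCB = 90°, by the law of cosines:
  HB² = HC² + CB² - 2·HC·CB·cos(90°) = 112.9 + 169 - 0 = 281.9
  HB ≈ 16.79

Step 7: From NC = 10, NG = √139, CG = 13, by the inverse law of cosines:
  cos(∠CNG) = (NC² + NG² - CG²) / (2·NC·NG)
  ∠CNG = 72.73°

Step 8: From CH = 10.62, CJ = 5, HJ = 9, by the inverse law of cosines:
  cos(∠HCJ) = (CH² + CJ² - HJ²) / (2·CH·CJ)
  ∠HCJ = 57.64°

Step 9: From CH = 10.62, CN = 10, HN = 15, by the inverse law of cosines:
  cos(∠HCN) = (CH² + CN² - HN²) / (2·CH·CN)
  ∠HCN = 93.27°

Step 10: From HC = 10.62, HJ = 9, CJ = 5, by the inverse law of cosines:
  cos(∠CHJ) = (HC² + HJ² - CJ²) / (2·HC·HJ)
  ∠CHJ = 27.99°

Step 11: From HC = 10.62, HN = 15, CN = 10, by the inverse law of cosines:
  cos(∠CHN) = (HC² + HN² - CN²) / (2·HC·HN)
  ∠CHN = 41.73°

Step 12: From JC = 5, JH = 9, CH = 10.62, by the inverse law of cosines:
  cos(∠CJH) = (JC² + JH² - CH²) / (2·JC·JH)
  ∠CJH = 94.38°

Step 13: From GC = 13, GN = √139, CN = 10, by the inverse law of cosines:
  cos(∠CGN) = (GC² + GN² - CN²) / (2·GC·GN)
  ∠CGN = 47.27°

Step 14: From HB = 16.79, HC = 10.62, BC = 13, by the inverse law of cosines:
  cos(∠BHC) = (HB² + HC² - BC²) / (2·HB·HC)
  ∠BHC = 50.74°

Step 15: From BC = 13, BH = 16.79, CH = 10.62, by the inverse law of cosines:
  cos(∠CBH) = (BC² + BH² - CH²) / (2·BC·BH)
  ∠CBH = 39.26°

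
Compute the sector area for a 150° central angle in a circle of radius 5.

Sector area = πr² × θ/360
= π × 5² × 5/12
= π × 25 × 5/12
= 125*pi/12

125*pi/12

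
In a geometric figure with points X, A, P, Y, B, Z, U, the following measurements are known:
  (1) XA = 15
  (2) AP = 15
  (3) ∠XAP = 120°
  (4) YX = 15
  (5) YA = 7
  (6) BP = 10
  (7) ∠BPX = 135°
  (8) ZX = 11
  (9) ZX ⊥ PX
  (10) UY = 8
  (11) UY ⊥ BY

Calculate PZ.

Step 1: By the law of cosines on triangle XAP: XP² = 15² + 15² − 2·15·15·cos(120°) = 675, so XP = 15·√3.
Step 2: By the law of cosines on triangle PXZ: PZ² = (15·√3)² + 11² − 2·15·√3·11·cos(90°) = 796, so PZ = 2·√199.

Therefore, the length of PZ = 2·√199.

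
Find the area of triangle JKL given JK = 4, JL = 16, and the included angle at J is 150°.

When two sides and the included angle are known, the area formula is (1/2)ab sin(C).
The height from one side to the opposite vertex is 16 sin(150°) = 8.
Area = (1/2) * 4 * 8 = 16.

16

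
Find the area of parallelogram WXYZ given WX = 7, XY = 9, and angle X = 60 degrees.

Area = 7 * 9 * sin(60°) = 63 * sqrt(3)/2 = 63*sqrt(3)/2

63*sqrt(3)/2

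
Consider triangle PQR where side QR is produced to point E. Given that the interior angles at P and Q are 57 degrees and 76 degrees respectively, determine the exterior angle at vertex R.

The interior angle at R is 180 - 57 - 76 = 47 degrees.
The exterior angle and interior angle at R are supplementary:
Exterior angle = 180 - 47 = 133 degrees.

133 degrees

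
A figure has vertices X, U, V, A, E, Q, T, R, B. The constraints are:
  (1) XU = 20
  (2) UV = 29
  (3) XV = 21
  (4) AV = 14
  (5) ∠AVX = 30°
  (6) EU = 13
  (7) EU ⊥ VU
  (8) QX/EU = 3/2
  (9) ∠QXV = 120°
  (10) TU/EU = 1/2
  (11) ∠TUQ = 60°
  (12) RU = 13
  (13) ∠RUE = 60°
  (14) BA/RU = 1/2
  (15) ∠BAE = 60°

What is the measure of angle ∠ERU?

Step 1: By the law of cosines on triangle RUE: RE² = 13² + 13² − 2·13·13·cos(60°) = 169, so RE = 13.
Step 2: By the inverse law of cosines on triangle ERU: cos(∠ERU) = (13² + 13² − 13²) / (2·13·13) = 169/338 = 0.5, so ∠ERU = 60°.

Therefore, the measure of angle ∠ERU = 60°.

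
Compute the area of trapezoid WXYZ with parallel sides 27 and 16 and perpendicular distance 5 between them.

Area of a trapezoid = (base1 + base2) * height / 2
Area = (27 + 16) * 5 / 2
Area = 43 * 5 / 2
Area = 215 / 2
Area = 215/2

215/2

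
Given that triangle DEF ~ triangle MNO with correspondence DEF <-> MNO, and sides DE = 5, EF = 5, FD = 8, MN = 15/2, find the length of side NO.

k = 15/2/5 = 3/2. NO = 3/2 * 5 = 15/2.

15/2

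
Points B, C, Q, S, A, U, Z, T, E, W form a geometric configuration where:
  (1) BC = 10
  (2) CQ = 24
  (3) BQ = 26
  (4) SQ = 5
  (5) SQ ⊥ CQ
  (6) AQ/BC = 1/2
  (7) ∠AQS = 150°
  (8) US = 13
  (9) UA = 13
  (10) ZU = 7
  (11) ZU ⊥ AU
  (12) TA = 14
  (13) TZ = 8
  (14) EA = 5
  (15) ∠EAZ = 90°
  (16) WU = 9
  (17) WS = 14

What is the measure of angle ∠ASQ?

From the given relations: AQ = 1/2·BC = 1/2·10 = 5.
Step 1: By the law of cosines on triangle SQA: SA² = 5² + 5² − 2·5·5·cos(150°) = 93.3, so SA ≈ 9.66.
Step 2: By the inverse law of cosines on triangle ASQ: cos(∠ASQ) = (9.66² + 5² − 5²) / (2·9.66·5) = 93.3/96.59 = 0.9659, so ∠ASQ = 15°.

Therefore, the measure of angle ∠ASQ = 15°.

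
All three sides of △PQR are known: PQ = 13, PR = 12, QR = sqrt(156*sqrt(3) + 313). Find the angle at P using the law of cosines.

cos(P) = (13² + 12² - (sqrt(156*sqrt(3) + 313))²) / (2 × 13 × 12) = -sqrt(3)/2, so P = arccos(-sqrt(3)/2) = 150°.

150°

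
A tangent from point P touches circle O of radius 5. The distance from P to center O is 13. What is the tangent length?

tangent = √(d² - r²) = √(13² - 5²) = √(169 - 25) = √144 = 12

12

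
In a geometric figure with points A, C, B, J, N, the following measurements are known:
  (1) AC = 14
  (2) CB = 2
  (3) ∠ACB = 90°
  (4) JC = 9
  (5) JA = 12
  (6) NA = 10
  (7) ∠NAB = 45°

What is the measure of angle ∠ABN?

Step 1: By the law of cosines on triangle BCA: BA² = 2² + 14² − 2·2·14·cos(90°) = 200, so BA = 10·√2.
Step 2: By the law of cosines on triangle BAN: BN² = (10·√2)² + 10² − 2·10·√2·10·cos(45°) = 100, so BN = 10.
Step 3: By the inverse law of cosines on triangle ABN: cos(∠ABN) = ((10·√2)² + 10² − 10²) / (2·10·√2·10) = 200/282.84 = 0.7071, so ∠ABN = 45°.

Therefore, the measure of angle ∠ABN = 45°.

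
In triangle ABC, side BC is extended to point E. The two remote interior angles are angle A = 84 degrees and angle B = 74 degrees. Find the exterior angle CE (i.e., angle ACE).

By the exterior angle theorem, an exterior angle of a triangle equals the sum of the two remote interior angles.
Exterior angle = angle A + angle B
Exterior angle = 84 + 74 = 158 degrees

158 degrees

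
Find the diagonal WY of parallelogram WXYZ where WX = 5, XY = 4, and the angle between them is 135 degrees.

Law of cosines: d^2 = 5^2 + 4^2 - 2(5)(4)cos(135°) = 20*sqrt(2) + 41, so d = sqrt(20*sqrt(2) + 41).

sqrt(20*sqrt(2) + 41)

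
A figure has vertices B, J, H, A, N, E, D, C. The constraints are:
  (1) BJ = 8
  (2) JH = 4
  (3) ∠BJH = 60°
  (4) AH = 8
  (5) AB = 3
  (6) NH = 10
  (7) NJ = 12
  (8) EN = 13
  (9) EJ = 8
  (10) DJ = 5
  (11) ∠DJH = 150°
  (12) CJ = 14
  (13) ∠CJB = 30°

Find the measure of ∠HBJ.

Step 1: By the law of cosines on triangle BJH: BH² = 8² + 4² − 2·8·4·cos(60°) = 48, so BH = 4·√3.
Step 2: By the inverse law of cosines on triangle HBJ: cos(∠HBJ) = ((4·√3)² + 8² − 4²) / (2·4·√3·8) = 96/110.85 = 0.866, so ∠HBJ = 30°.

Therefore, the measure of angle ∠HBJ = 30°.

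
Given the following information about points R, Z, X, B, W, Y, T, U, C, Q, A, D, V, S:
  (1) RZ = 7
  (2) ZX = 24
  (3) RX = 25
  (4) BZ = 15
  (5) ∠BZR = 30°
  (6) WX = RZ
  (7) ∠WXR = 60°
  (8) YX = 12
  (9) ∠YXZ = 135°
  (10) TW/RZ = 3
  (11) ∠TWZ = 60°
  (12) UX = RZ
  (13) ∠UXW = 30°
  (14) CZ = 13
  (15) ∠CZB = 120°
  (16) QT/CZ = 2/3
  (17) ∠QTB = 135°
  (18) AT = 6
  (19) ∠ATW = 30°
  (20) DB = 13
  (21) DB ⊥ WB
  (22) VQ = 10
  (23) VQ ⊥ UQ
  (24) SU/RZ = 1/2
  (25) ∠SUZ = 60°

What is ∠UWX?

From the given relations: WX = RZ = 7; UX = RZ = 7.
Step 1: By the law of cosines on triangle WXU: WU² = 7² + 7² − 2·7·7·cos(30°) = 13.13, so WU ≈ 3.62.
Step 2: By the inverse law of cosines on triangle UWX: cos(∠UWX) = (3.62² + 7² − 7²) / (2·3.62·7) = 13.13/50.73 = 0.2588, so ∠UWX = 75°.

Therefore, the measure of angle ∠UWX = 75°.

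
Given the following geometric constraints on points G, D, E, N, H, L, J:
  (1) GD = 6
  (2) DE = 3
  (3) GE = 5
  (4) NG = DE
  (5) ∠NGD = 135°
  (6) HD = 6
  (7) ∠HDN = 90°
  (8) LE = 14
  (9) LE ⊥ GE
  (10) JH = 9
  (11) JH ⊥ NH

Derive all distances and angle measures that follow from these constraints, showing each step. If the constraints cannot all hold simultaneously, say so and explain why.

The constraints are consistent.

From the given relations:
  NG = DE = 3

Step 1: From GE = 5, EL = 14, and ∠GEL = 90°, by the law of cosines:
  GL² = GE² + EL² - 2·GE·EL·cos(90°) = 25 + 196 - 0 = 221
  GL ≈ 14.87

Step 2: From DG = 6, GN = 3, and ∠DGN = 135°, by the law of cosines:
  DN² = DG² + GN² - 2·DG·GN·cos(135°) = 36 + 9 + 25.46 = 70.46
  DN ≈ 8.39

Step 3: From GD = 6, GE = 5, DE = 3, by the inverse law of cosines:
  cos(∠DGE) = (GD² + GE² - DE²) / (2·GD·GE)
  ∠DGE = 29.93°

Step 4: From DE = 3, DG = 6, EG = 5, by the inverse law of cosines:
  cos(∠EDG) = (DE² + DG² - EG²) / (2·DE·DG)
  ∠EDG = 56.25°

Step 5: From ED = 3, EG = 5, DG = 6, by the inverse law of cosines:
  cos(∠DEG) = (ED² + EG² - DG²) / (2·ED·EG)
  ∠DEG = 93.82°

Step 6: From ND = 8.39, DH = 6, and ∠NDH = 90°, by the law of cosines:
  NH² = ND² + DH² - 2·ND·DH·cos(90°) = 70.46 + 36 - 0 = 106.5
  NH ≈ 10.32

Step 7: From GE = 5, GL = 14.87, EL = 14, by the inverse law of cosines:
  cos(∠EGL) = (GE² + GL² - EL²) / (2·GE·GL)
  ∠EGL = 70.35°

Step 8: From DG = 6, DN = 8.39, GN = 3, by the inverse law of cosines:
  cos(∠GDN) = (DG² + DN² - GN²) / (2·DG·DN)
  ∠GDN = 14.64°

Step 9: From ND = 8.39, NG = 3, DG = 6, by the inverse law of cosines:
  cos(∠DNG) = (ND² + NG² - DG²) / (2·ND·NG)
  ∠DNG = 30.36°

Step 10: From LE = 14, LG = 14.87, EG = 5, by the inverse law of cosines:
  cos(∠ELG) = (LE² + LG² - EG²) / (2·LE·LG)
  ∠ELG = 19.65°

Step 11: From NH = 10.32, HJ = 9, and ∠NHJ = 90°, by the law of cosines:
  NJ² = NH² + HJ² - 2·NH·HJ·cos(90°) = 106.5 + 81 - 0 = 187.5
  NJ ≈ 13.69

Step 12: From ND = 8.39, NH = 10.32, DH = 6, by the inverse law of cosines:
  cos(∠DNH) = (ND² + NH² - DH²) / (2·ND·NH)
  ∠DNH = 35.56°

Step 13: From HD = 6, HN = 10.32, DN = 8.39, by the inverse law of cosines:
  cos(∠DHN) = (HD² + HN² - DN²) / (2·HD·HN)
  ∠DHN = 54.44°

Step 14: From NH = 10.32, NJ = 13.69, HJ = 9, by the inverse law of cosines:
  cos(∠HNJ) = (NH² + NJ² - HJ²) / (2·NH·NJ)
  ∠HNJ = 41.1°

Step 15: From JH = 9, JN = 13.69, HN = 10.32, by the inverse law of cosines:
  cos(∠HJN) = (JH² + JN² - HN²) / (2·JH·JN)
  ∠HJN = 48.9°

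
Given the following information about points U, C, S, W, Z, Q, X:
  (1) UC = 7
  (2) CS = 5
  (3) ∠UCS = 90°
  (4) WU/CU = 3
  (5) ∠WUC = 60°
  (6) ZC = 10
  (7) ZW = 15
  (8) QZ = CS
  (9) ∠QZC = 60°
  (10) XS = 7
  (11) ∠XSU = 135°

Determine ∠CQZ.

From the given relations: QZ = CS = 5.
Step 1: By the law of cosines on triangle QZC: QC² = 5² + 10² − 2·5·10·cos(60°) = 75, so QC = 5·√3.
Step 2: By the inverse law of cosines on triangle CQZ: cos(∠CQZ) = ((5·√3)² + 5² − 10²) / (2·5·√3·5) = 0/86.6 = 0, so ∠CQZ = 90°.

Therefore, the measure of angle ∠CQZ = 90°.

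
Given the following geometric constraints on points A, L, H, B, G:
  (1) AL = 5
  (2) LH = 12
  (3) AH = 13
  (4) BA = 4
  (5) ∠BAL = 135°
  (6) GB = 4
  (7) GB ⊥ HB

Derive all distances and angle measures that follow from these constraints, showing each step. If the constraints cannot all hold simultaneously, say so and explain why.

The constraints are consistent.

Step 1: From LA = 5, AB = 4, and ∠LAB = 135°, by the law of cosines:
  LB² = LA² + AB² - 2·LA·AB·cos(135°) = 25 + 16 + 28.28 = 69.28
  LB ≈ 8.32

Step 2: From AH = 13, AL = 5, HL = 12, by the inverse law of cosines:
  cos(∠HAL) = (AH² + AL² - HL²) / (2·AH·AL)
  ∠HAL = 67.38°

Step 3: From LA = 5, LH = 12, AH = 13, by the inverse law of cosines:
  cos(∠ALH) = (LA² + LH² - AH²) / (2·LA·LH)
  ∠ALH = 90°

Step 4: From HA = 13, HL = 12, AL = 5, by the inverse law of cosines:
  cos(∠AHL) = (HA² + HL² - AL²) / (2·HA·HL)
  ∠AHL = 22.62°

Step 5: From LA = 5, LB = 8.32, AB = 4, by the inverse law of cosines:
  cos(∠ALB) = (LA² + LB² - AB²) / (2·LA·LB)
  ∠ALB = 19.86°

Step 6: From BA = 4, BL = 8.32, AL = 5, by the inverse law of cosines:
  cos(∠ABL) = (BA² + BL² - AL²) / (2·BA·BL)
  ∠ABL = 25.14°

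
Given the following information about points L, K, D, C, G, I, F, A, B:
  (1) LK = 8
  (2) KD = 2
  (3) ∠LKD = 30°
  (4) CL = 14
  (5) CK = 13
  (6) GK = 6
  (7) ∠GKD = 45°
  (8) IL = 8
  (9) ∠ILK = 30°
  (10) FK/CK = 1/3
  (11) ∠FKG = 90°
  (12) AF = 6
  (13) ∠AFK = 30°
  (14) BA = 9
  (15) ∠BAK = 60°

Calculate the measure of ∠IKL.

Step 1: By the law of cosines on triangle KLI: KI² = 8² + 8² − 2·8·8·cos(30°) = 17.15, so KI ≈ 4.14.
Step 2: By the inverse law of cosines on triangle IKL: cos(∠IKL) = (4.14² + 8² − 8²) / (2·4.14·8) = 17.15/66.26 = 0.2588, so ∠IKL = 75°.

Therefore, the measure of angle ∠IKL = 75°.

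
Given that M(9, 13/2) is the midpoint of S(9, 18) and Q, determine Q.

Using the midpoint formula: M = ((x1 + x2)/2, (y1 + y2)/2)
We know M = (9, 13/2) and S = (9, 18)
For x: 9 = (9 + x2)/2, so x2 = 2*9 - 9 = 9
For y: 13/2 = (18 + y2)/2, so y2 = 2*13/2 - 18 = -5
Q = (9, -5)

(9, -5)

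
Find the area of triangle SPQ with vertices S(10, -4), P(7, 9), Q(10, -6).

Using the Shoelace formula for a triangle:
Area = (1/2)|x0(y1 - y2) + x1(y2 - y0) + x2(y0 - y1)|
Area = (1/2)|10(9 - -6) + 7(-6 - -4) + 10(-4 - 9)|
Area = (1/2)|150 + -14 + -130|
Area = (1/2)|6|
Area = (1/2)(6)
Area = 3

3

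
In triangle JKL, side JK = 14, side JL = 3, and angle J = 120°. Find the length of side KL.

By the law of cosines: KL^2 = JK^2 + JL^2 - 2*JK*JL*cos(J)
KL^2 = 14^2 + 3^2 - 2*14*3*cos(120°)
KL^2 = 196 + 9 - 84*(-1/2)
KL^2 = 247
KL = sqrt(247)

sqrt(247)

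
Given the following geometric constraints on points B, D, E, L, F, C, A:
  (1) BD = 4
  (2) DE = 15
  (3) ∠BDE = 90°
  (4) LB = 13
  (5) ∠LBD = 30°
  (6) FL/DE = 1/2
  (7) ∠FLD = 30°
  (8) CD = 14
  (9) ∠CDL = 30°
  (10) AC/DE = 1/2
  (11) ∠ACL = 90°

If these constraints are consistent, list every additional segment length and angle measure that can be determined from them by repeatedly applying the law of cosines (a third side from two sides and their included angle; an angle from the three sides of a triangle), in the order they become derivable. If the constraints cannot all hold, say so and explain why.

The constraints are consistent. Derivable facts, in order:
After 1 step:
- BE ≈ 15.52
- DL ≈ 9.74
After 2 steps:
- DF ≈ 4.96
- LC ≈ 7.39
- ∠BDL = 138.15°
- ∠BED = 14.93°
- ∠BLD = 11.85°
- ∠DBE = 75.07°
After 3 steps:
- LA ≈ 10.53
- ∠CLD = 108.79°
- ∠DCL = 41.21°
- ∠DFL = 100.9°
- ∠FDL = 49.1°
After 4 steps:
- ∠ALC = 45.41°
- ∠CAL = 44.59°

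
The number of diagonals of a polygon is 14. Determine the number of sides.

Using d = n(n - 3)/2, we solve 14 = n(n - 3)/2.
So n(n - 3) = 28.
Testing n = 7: 7 * 4 = 28 = 28. Correct.
The polygon has 7 sides.

7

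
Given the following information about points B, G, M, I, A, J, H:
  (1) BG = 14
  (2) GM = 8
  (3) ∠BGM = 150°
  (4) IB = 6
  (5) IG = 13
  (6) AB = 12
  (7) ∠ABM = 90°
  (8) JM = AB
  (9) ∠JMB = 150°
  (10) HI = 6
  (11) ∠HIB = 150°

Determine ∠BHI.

Step 1: By the law of cosines on triangle HIB: HB² = 6² + 6² − 2·6·6·cos(150°) = 134.35, so HB ≈ 11.59.
Step 2: By the inverse law of cosines on triangle BHI: cos(∠BHI) = (11.59² + 6² − 6²) / (2·11.59·6) = 134.35/139.09 = 0.9659, so ∠BHI = 15°.

Therefore, the measure of angle ∠BHI = 15°.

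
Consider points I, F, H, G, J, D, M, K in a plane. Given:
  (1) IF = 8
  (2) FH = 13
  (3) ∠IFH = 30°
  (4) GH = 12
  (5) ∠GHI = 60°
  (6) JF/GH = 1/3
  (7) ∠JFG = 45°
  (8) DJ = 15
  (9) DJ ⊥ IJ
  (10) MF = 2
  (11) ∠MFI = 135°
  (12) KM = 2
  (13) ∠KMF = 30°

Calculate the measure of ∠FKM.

Step 1: By the law of cosines on triangle KMF: KF² = 2² + 2² − 2·2·2·cos(30°) = 1.07, so KF ≈ 1.04.
Step 2: By the inverse law of cosines on triangle FKM: cos(∠FKM) = (1.04² + 2² − 2²) / (2·1.04·2) = 1.07/4.14 = 0.2588, so ∠FKM = 75°.

Therefore, the measure of angle ∠FKM = 75°.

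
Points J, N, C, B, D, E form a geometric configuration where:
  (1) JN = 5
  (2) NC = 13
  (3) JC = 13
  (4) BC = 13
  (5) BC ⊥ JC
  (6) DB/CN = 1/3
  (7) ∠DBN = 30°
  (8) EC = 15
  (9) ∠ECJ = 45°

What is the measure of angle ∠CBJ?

Step 1: By the law of cosines on triangle BCJ: BJ² = 13² + 13² − 2·13·13·cos(90°) = 338, so BJ = 13·√2.
Step 2: By the inverse law of cosines on triangle CBJ: cos(∠CBJ) = (13² + (13·√2)² − 13²) / (2·13·13·√2) = 338/478 = 0.7071, so ∠CBJ = 45°.

Therefore, the measure of angle ∠CBJ = 45°.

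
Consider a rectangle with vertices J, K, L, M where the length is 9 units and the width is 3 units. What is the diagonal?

A rectangle's diagonal splits it into two right triangles, with the diagonal as the hypotenuse.
By the Pythagorean theorem, d^2 = 9^2 + 3^2 = 90.
Therefore d = sqrt(90) = 3*sqrt(10).

3*sqrt(10)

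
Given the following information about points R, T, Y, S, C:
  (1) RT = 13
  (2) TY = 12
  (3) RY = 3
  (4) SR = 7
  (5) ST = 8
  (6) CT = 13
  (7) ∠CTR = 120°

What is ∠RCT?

Step 1: By the law of cosines on triangle CTR: CR² = 13² + 13² − 2·13·13·cos(120°) = 507, so CR = 13·√3.
Step 2: By the inverse law of cosines on triangle RCT: cos(∠RCT) = ((13·√3)² + 13² − 13²) / (2·13·√3·13) = 507/585.43 = 0.866, so ∠RCT = 30°.

Therefore, the measure of angle ∠RCT = 30°.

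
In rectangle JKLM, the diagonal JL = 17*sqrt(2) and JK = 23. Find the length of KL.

b = sqrt(d^2 - a^2) = sqrt(578 - 529) = sqrt(49) = 7

7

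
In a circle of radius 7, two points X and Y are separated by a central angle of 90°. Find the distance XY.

Drop a perpendicular from the center to the chord, bisecting both the chord and the central angle.
Each half-chord = r sin(θ/2) = 7 sin(45°).
The full chord = 2 × 7 × sin(45°) = 7*sqrt(2).

7*sqrt(2)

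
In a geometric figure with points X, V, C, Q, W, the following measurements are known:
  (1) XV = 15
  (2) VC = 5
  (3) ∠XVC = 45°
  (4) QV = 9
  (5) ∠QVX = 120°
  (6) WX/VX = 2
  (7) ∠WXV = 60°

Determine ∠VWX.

From the given relations: WX = 2·VX = 2·15 = 30.
Step 1: By the law of cosines on triangle WXV: WV² = 30² + 15² − 2·30·15·cos(60°) = 675, so WV = 15·√3.
Step 2: By the inverse law of cosines on triangle VWX: cos(∠VWX) = ((15·√3)² + 30² − 15²) / (2·15·√3·30) = 1350/1558.85 = 0.866, so ∠VWX = 30°.

Therefore, the measure of angle ∠VWX = 30°.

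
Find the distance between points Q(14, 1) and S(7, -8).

d = sqrt((7 - 14)^2 + (-8 - 1)^2)
d = sqrt(-7^2 + -9^2)
d = sqrt(49 + 81)
d = sqrt(130)

sqrt(130)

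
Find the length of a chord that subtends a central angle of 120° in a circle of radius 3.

Drop a perpendicular from the center to the chord, bisecting both the chord and the central angle.
Each half-chord = r sin(θ/2) = 3 sin(60°).
The full chord = 2 × 3 × sin(60°) = 3*sqrt(3).

3*sqrt(3)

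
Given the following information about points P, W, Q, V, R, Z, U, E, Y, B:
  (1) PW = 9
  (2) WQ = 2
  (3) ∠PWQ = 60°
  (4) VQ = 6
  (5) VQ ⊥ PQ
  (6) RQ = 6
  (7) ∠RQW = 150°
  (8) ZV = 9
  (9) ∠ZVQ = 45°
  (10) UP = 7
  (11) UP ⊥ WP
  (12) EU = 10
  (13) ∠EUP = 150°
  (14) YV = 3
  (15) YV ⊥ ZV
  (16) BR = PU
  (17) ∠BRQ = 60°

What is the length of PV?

Step 1: By the law of cosines on triangle PWQ: PQ² = 9² + 2² − 2·9·2·cos(60°) = 67, so PQ = √67.
Step 2: By the law of cosines on triangle PQV: PV² = √67² + 6² − 2·√67·6·cos(90°) = 103, so PV = √103.

Therefore, the length of PV = √103.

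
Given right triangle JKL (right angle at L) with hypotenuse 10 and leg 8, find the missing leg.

Rearranging the Pythagorean theorem to solve for the unknown leg:
leg^2 = hypotenuse^2 - known_leg^2 = 100 - 64 = 36
leg = sqrt(36) = 6.

6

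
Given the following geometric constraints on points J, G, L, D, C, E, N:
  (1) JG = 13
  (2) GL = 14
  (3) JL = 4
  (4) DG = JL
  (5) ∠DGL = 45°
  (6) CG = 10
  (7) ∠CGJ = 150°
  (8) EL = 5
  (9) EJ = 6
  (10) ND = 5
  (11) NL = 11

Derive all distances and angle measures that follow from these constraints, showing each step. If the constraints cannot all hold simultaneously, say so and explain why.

The constraints are consistent.

From the given relations:
  DG = JL = 4

Step 1: From JG = 13, GC = 10, and ∠JGC = 150°, by the law of cosines:
  JC² = JG² + GC² - 2·JG·GC·cos(150°) = 169 + 100 + 225.2 = 494.2
  JC ≈ 22.23

Step 2: From LG = 14, GD = 4, and ∠LGD = 45°, by the law of cosines:
  LD² = LG² + GD² - 2·LG·GD·cos(45°) = 196 + 16 - 79.2 = 132.8
  LD ≈ 11.52

Step 3: From JE = 6, JL = 4, EL = 5, by the inverse law of cosines:
  cos(∠EJL) = (JE² + JL² - EL²) / (2·JE·JL)
  ∠EJL = 55.77°

Step 4: From JG = 13, JL = 4, GL = 14, by the inverse law of cosines:
  cos(∠GJL) = (JG² + JL² - GL²) / (2·JG·JL)
  ∠GJL = 96.07°

Step 5: From GJ = 13, GL = 14, JL = 4, by the inverse law of cosines:
  cos(∠JGL) = (GJ² + GL² - JL²) / (2·GJ·GL)
  ∠JGL = 16.51°

Step 6: From LE = 5, LJ = 4, EJ = 6, by the inverse law of cosines:
  cos(∠ELJ) = (LE² + LJ² - EJ²) / (2·LE·LJ)
  ∠ELJ = 82.82°

Step 7: From LG = 14, LJ = 4, GJ = 13, by the inverse law of cosines:
  cos(∠GLJ) = (LG² + LJ² - GJ²) / (2·LG·LJ)
  ∠GLJ = 67.42°

Step 8: From EJ = 6, EL = 5, JL = 4, by the inverse law of cosines:
  cos(∠JEL) = (EJ² + EL² - JL²) / (2·EJ·EL)
  ∠JEL = 41.41°

Step 9: From JC = 22.23, JG = 13, CG = 10, by the inverse law of cosines:
  cos(∠CJG) = (JC² + JG² - CG²) / (2·JC·JG)
  ∠CJG = 13°

Step 10: From LD = 11.52, LG = 14, DG = 4, by the inverse law of cosines:
  cos(∠DLG) = (LD² + LG² - DG²) / (2·LD·LG)
  ∠DLG = 14.21°

Step 11: From LD = 11.52, LN = 11, DN = 5, by the inverse law of cosines:
  cos(∠DLN) = (LD² + LN² - DN²) / (2·LD·LN)
  ∠DLN = 25.51°

Step 12: From DG = 4, DL = 11.52, GL = 14, by the inverse law of cosines:
  cos(∠GDL) = (DG² + DL² - GL²) / (2·DG·DL)
  ∠GDL = 120.79°

Step 13: From DL = 11.52, DN = 5, LN = 11, by the inverse law of cosines:
  cos(∠LDN) = (DL² + DN² - LN²) / (2·DL·DN)
  ∠LDN = 71.38°

Step 14: From CG = 10, CJ = 22.23, GJ = 13, by the inverse law of cosines:
  cos(∠GCJ) = (CG² + CJ² - GJ²) / (2·CG·CJ)
  ∠GCJ = 17°

Step 15: From ND = 5, NL = 11, DL = 11.52, by the inverse law of cosines:
  cos(∠DNL) = (ND² + NL² - DL²) / (2·ND·NL)
  ∠DNL = 83.11°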